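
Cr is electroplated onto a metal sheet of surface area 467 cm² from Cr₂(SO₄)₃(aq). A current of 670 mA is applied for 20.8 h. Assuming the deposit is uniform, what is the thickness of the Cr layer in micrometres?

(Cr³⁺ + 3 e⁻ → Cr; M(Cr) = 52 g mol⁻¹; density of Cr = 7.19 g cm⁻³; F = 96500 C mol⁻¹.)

Q = I·t = 0.6700 × 74880 = 50170 C; n(e⁻) = 0.5199 mol.
n(Cr) = n(e⁻)/3 = 0.1733 mol, so m = 0.1733 × 52 = 9.011 g.
Volume = m/ρ = 9.011 / 7.19 = 1.253 cm³.
Thickness = V/A = 1.253 / 467 = 0.00268 cm = 26.8 μm.

26.8 μm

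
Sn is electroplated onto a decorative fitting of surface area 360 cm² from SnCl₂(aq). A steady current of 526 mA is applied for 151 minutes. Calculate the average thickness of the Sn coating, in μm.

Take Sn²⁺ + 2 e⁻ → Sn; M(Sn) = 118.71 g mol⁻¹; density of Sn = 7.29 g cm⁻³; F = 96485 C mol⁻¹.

11.2 μm

Q = I·t = 0.5260 × 9060.0 = 4766 C; n(e⁻) = 0.04939 mol.
n(Sn) = n(e⁻)/2 = 0.02470 mol, so m = 0.02470 × 118.71 = 2.932 g.
Volume = m/ρ = 2.932 / 7.29 = 0.4021 cm³.
Thickness = V/A = 0.4021 / 360 = 0.00112 cm = 11.2 μm.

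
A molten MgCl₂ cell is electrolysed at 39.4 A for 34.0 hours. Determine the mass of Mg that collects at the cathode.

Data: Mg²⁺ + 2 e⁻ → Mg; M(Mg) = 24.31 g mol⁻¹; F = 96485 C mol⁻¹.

Q = I·t = 39.40 A × 122400 s = 4823000 C.
n(e⁻) = Q/F = 4823000 / 96485 = 49.98 mol.
Mg²⁺ + 2 e⁻ → Mg, so n(Mg) = n(e⁻)/2 = 24.99 mol.
m = n·M = 24.99 × 24.31 = 608 g.

608 g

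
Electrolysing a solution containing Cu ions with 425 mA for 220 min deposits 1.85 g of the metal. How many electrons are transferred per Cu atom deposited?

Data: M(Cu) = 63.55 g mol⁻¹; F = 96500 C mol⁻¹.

Q = I·t = 0.4250 A × 13200 s = 5610 C, so n(e⁻) = 5610/96500 = 0.05813 mol.
n(Cu) deposited = 1.85 / 63.55 = 0.02911 mol.
Electrons per atom = n(e⁻)/n(Cu) = 0.05813 / 0.02911 = 2.00 ≈ 2, so the ion is Cu²⁺.

2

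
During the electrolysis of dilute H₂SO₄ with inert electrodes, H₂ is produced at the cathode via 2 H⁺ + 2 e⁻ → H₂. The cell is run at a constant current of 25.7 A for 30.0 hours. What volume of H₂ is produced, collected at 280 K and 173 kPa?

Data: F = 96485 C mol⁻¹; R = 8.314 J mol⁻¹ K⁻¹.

194 L

Q = I·t = 25.70 A × 108000 s = 2776000 C.
n(e⁻) = Q/F = 2776000 / 96485 = 28.77 mol.
2 electrons are transferred per H₂ molecule, so n(H₂) = 28.77 / 2 = 14.38 mol.
V = nRT/P = (14.38 × 8.314 × 280) / (173 × 10³ Pa) = 0.194 m³ = 194 L.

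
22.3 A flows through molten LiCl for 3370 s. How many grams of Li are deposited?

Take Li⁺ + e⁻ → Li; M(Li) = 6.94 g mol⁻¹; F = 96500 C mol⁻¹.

5.40 g

Q = I·t = 22.30 A × 3370.0 s = 75150 C.
n(e⁻) = Q/F = 75150 / 96500 = 0.7788 mol.
Li⁺ + e⁻ → Li, so n(Li) = n(e⁻)/1 = 0.7788 mol.
m = n·M = 0.7788 × 6.94 = 5.40 g.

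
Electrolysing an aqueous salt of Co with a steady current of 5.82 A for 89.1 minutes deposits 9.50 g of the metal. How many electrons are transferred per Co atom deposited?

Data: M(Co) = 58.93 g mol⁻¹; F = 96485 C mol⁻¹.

Q = I·t = 5.820 A × 5346.0 s = 31110 C, so n(e⁻) = 31110/96485 = 0.3225 mol.
n(Co) deposited = 9.50 / 58.93 = 0.1612 mol.
Electrons per atom = n(e⁻)/n(Co) = 0.3225 / 0.1612 = 2.00 ≈ 2, so the ion is Co²⁺.

2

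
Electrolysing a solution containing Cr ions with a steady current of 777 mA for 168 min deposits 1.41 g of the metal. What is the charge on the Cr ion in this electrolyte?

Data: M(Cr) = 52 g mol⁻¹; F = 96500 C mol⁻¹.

+3

Q = I·t = 0.7770 A × 10080 s = 7832 C, so n(e⁻) = 7832/96500 = 0.08116 mol.
n(Cr) deposited = 1.41 / 52 = 0.02712 mol.
Electrons per atom = n(e⁻)/n(Cr) = 0.08116 / 0.02712 = 2.99 ≈ 3, so the ion is Cr³⁺.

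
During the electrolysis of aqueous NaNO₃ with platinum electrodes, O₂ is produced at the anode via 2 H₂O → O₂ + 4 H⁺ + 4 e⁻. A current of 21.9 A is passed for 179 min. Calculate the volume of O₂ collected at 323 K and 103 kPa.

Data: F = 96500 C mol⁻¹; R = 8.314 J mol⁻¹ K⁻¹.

15.9 L

Q = I·t = 21.90 A × 10740 s = 235200 C.
n(e⁻) = Q/F = 235200 / 96500 = 2.437 mol.
4 electrons are transferred per O₂ molecule, so n(O₂) = 2.437 / 4 = 0.6093 mol.
V = nRT/P = (0.6093 × 8.314 × 323) / (103 × 10³ Pa) = 0.0159 m³ = 15.9 L.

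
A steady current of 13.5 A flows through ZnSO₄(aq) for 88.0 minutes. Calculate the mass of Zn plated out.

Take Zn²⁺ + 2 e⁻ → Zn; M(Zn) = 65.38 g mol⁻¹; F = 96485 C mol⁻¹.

24.2 g

Q = I·t = 13.50 A × 5280.0 s = 71280 C.
n(e⁻) = Q/F = 71280 / 96485 = 0.7388 mol.
Zn²⁺ + 2 e⁻ → Zn, so n(Zn) = n(e⁻)/2 = 0.3694 mol.
m = n·M = 0.3694 × 65.38 = 24.2 g.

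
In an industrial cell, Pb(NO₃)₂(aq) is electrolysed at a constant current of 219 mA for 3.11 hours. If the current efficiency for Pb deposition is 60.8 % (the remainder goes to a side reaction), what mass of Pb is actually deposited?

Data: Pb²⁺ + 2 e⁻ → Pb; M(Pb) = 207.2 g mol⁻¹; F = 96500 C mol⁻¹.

1.60 g

Q = I·t = 0.2190 × 11196 = 2452 C.
n(e⁻) = 2452/96500 = 0.02541 mol; theoretically n(Pb) = 0.02541/2 = 0.01270 mol, m_theo = 2.632 g.
At 60.8 % efficiency, m_actual = 0.608 × 2.632 = 1.60 g.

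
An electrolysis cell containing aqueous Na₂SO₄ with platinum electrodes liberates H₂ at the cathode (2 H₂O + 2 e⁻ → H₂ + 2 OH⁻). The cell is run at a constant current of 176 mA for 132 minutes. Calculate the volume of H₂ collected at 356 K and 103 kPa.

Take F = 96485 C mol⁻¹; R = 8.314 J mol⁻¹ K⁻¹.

Q = I·t = 0.1760 A × 7920.0 s = 1394 C.
n(e⁻) = Q/F = 1394 / 96485 = 0.01445 mol.
2 electrons are transferred per H₂ molecule, so n(H₂) = 0.01445 / 2 = 0.007224 mol.
V = nRT/P = (0.007224 × 8.314 × 356) / (103 × 10³ Pa) = 2.08 × 10⁻⁴ m³ = 0.208 L.

0.208 L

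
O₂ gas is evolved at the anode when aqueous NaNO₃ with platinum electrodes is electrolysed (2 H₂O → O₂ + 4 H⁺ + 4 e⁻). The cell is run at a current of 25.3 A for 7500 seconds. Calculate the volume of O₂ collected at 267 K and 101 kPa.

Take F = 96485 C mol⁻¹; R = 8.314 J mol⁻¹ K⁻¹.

10.8 L

Q = I·t = 25.30 A × 7500.0 s = 189800 C.
n(e⁻) = Q/F = 189800 / 96485 = 1.967 mol.
4 electrons are transferred per O₂ molecule, so n(O₂) = 1.967 / 4 = 0.4917 mol.
V = nRT/P = (0.4917 × 8.314 × 267) / (101 × 10³ Pa) = 0.0108 m³ = 10.8 L.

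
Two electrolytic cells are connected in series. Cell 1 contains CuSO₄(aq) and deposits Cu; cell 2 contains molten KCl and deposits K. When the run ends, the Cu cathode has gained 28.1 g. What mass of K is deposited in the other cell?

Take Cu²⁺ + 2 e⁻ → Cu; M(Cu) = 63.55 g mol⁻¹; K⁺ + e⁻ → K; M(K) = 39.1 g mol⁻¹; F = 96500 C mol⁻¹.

34.6 g

n(Cu) = 28.1 / 63.55 = 0.4422 mol.
Since Cu²⁺ + 2 e⁻ → Cu, n(e⁻) passed = 2 × 0.4422 = 0.8843 mol.
Cells in series carry the same charge, so the same 0.8843 mol of electrons passes through cell 2.
K⁺ + e⁻ → K, so n(K) = 0.8843 / 1 = 0.8843 mol.
m(K) = 0.8843 × 39.1 = 34.6 g.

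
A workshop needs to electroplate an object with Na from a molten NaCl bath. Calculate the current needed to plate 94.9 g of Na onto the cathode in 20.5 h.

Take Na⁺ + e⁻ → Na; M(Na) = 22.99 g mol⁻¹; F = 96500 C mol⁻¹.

5.40 A

n(Na) = 94.9 / 22.99 = 4.128 mol.
n(e⁻) = 1 × 4.128 = 4.128 mol.
Q = n(e⁻)·F = 4.128 × 96500 = 398300 C.
I = Q/t = 398300 / 73800 s = 5.40 A.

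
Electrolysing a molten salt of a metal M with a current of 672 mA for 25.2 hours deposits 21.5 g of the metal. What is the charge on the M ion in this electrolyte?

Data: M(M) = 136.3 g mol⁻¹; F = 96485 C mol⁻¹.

Q = I·t = 0.6720 A × 90720 s = 60960 C, so n(e⁻) = 60960/96485 = 0.6318 mol.
n(M) deposited = 21.5 / 136.3 = 0.1577 mol.
Electrons per atom = n(e⁻)/n(M) = 0.6318 / 0.1577 = 4.01 ≈ 4, so the ion is M⁴⁺.

+4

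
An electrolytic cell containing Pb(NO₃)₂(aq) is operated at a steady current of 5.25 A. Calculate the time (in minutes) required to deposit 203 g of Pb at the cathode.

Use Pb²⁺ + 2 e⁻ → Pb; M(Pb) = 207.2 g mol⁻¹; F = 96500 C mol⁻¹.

600 min

n(Pb) = m/M = 203 / 207.2 = 0.9797 mol.
Each Pb atom requires 2 electrons, so n(e⁻) = 2 × 0.9797 = 1.959 mol.
Q = n(e⁻)·F = 1.959 × 96500 = 189100 C.
t = Q/I = 189100 / 5.250 A = 36020 s = 600 min.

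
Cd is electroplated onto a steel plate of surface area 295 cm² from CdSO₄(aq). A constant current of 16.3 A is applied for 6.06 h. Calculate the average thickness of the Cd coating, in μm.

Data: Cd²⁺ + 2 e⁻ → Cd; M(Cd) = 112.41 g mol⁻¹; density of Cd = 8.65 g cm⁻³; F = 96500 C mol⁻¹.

Q = I·t = 16.30 × 21816 = 355600 C; n(e⁻) = 3.685 mol.
n(Cd) = n(e⁻)/2 = 1.842 mol, so m = 1.842 × 112.41 = 207.1 g.
Volume = m/ρ = 207.1 / 8.65 = 23.94 cm³.
Thickness = V/A = 23.94 / 295 = 0.0812 cm = 812 μm.

812 μm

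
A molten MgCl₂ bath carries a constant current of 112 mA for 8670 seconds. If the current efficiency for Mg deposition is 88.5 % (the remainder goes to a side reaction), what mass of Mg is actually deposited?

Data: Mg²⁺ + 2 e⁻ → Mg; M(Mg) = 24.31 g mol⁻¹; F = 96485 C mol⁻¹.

Q = I·t = 0.1120 × 8670.0 = 971.0 C.
n(e⁻) = 971.0/96485 = 0.01006 mol; theoretically n(Mg) = 0.01006/2 = 0.005032 mol, m_theo = 0.1223 g.
At 88.5 % efficiency, m_actual = 0.885 × 0.1223 = 0.108 g.

0.108 g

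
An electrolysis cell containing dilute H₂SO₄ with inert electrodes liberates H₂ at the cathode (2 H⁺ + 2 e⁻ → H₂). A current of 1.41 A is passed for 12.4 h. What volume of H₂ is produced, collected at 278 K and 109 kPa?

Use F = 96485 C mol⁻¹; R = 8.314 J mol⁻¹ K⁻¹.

6.92 L

Q = I·t = 1.410 A × 44640 s = 62940 C.
n(e⁻) = Q/F = 62940 / 96485 = 0.6524 mol.
2 electrons are transferred per H₂ molecule, so n(H₂) = 0.6524 / 2 = 0.3262 mol.
V = nRT/P = (0.3262 × 8.314 × 278) / (109 × 10³ Pa) = 0.00692 m³ = 6.92 L.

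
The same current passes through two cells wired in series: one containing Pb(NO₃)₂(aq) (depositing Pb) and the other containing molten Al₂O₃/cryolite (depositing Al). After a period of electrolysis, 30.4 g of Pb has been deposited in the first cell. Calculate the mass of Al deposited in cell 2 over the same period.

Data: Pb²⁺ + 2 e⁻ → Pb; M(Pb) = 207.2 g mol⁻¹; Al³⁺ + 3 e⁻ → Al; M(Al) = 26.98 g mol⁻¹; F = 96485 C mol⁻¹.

n(Pb) = 30.4 / 207.2 = 0.1467 mol.
Since Pb²⁺ + 2 e⁻ → Pb, n(e⁻) passed = 2 × 0.1467 = 0.2934 mol.
Cells in series carry the same charge, so the same 0.2934 mol of electrons passes through cell 2.
Al³⁺ + 3 e⁻ → Al, so n(Al) = 0.2934 / 3 = 0.09781 mol.
m(Al) = 0.09781 × 26.98 = 2.64 g.

2.64 g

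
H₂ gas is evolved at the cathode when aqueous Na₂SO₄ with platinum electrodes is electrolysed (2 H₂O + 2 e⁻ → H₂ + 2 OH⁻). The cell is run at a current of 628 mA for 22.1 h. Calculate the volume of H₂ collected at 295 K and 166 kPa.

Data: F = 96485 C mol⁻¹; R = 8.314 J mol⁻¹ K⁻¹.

Q = I·t = 0.6280 A × 79560 s = 49960 C.
n(e⁻) = Q/F = 49960 / 96485 = 0.5178 mol.
2 electrons are transferred per H₂ molecule, so n(H₂) = 0.5178 / 2 = 0.2589 mol.
V = nRT/P = (0.2589 × 8.314 × 295) / (166 × 10³ Pa) = 0.00383 m³ = 3.83 L.

3.83 L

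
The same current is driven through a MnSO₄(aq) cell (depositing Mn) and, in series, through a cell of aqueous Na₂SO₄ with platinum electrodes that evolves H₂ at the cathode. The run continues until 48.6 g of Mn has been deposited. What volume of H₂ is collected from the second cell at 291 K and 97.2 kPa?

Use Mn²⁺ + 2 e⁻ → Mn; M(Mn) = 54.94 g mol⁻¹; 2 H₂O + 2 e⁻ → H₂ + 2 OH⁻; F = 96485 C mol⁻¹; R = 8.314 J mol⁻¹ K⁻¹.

22.0 L

n(Mn) = 48.6 / 54.94 = 0.8846 mol, so n(e⁻) = 2 × 0.8846 = 1.769 mol.
The cells are in series, so the same 1.769 mol of electrons passes through the second cell.
2 H₂O + 2 e⁻ → H₂ + 2 OH⁻ — 2 mol e⁻ per mol H₂, so n(H₂) = 1.769/2 = 0.8846 mol.
V = nRT/P = (0.8846 × 8.314 × 291) / (97.2 × 10³) = 0.0220 m³ = 22.0 L.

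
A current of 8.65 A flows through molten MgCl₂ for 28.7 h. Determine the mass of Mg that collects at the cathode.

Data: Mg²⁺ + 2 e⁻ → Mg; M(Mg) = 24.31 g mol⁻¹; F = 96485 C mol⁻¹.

Q = I·t = 8.650 A × 103320 s = 893700 C.
n(e⁻) = Q/F = 893700 / 96485 = 9.263 mol.
Mg²⁺ + 2 e⁻ → Mg, so n(Mg) = n(e⁻)/2 = 4.631 mol.
m = n·M = 4.631 × 24.31 = 113 g.

113 g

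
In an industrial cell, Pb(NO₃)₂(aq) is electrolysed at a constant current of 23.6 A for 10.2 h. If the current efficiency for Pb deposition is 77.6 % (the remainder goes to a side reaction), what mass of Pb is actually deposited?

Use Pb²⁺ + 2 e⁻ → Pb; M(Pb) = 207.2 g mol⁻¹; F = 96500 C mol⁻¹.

722 g

Q = I·t = 23.60 × 36720 = 866600 C.
n(e⁻) = 866600/96500 = 8.980 mol; theoretically n(Pb) = 8.980/2 = 4.490 mol, m_theo = 930.4 g.
At 77.6 % efficiency, m_actual = 0.776 × 930.4 = 722 g.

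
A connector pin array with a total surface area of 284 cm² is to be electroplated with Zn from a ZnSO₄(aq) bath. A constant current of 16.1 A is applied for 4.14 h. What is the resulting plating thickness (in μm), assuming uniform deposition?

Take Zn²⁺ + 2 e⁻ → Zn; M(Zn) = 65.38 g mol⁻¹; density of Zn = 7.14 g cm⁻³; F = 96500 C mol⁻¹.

401 μm

Q = I·t = 16.10 × 14904 = 240000 C; n(e⁻) = 2.487 mol.
n(Zn) = n(e⁻)/2 = 1.243 mol, so m = 1.243 × 65.38 = 81.29 g.
Volume = m/ρ = 81.29 / 7.14 = 11.38 cm³.
Thickness = V/A = 11.38 / 284 = 0.0401 cm = 401 μm.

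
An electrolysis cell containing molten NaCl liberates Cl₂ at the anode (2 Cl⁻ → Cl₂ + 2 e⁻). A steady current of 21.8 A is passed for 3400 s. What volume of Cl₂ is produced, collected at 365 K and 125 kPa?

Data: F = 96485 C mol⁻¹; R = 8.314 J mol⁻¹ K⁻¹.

9.32 L

Q = I·t = 21.80 A × 3400.0 s = 74120 C.
n(e⁻) = Q/F = 74120 / 96485 = 0.7682 mol.
2 electrons are transferred per Cl₂ molecule, so n(Cl₂) = 0.7682 / 2 = 0.3841 mol.
V = nRT/P = (0.3841 × 8.314 × 365) / (125 × 10³ Pa) = 0.00932 m³ = 9.32 L.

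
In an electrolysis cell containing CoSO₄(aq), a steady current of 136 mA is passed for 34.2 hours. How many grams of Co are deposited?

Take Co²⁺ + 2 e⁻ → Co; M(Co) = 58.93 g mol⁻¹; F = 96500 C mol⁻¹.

Q = I·t = 0.1360 A × 123120 s = 16740 C.
n(e⁻) = Q/F = 16740 / 96500 = 0.1735 mol.
Co²⁺ + 2 e⁻ → Co, so n(Co) = n(e⁻)/2 = 0.08676 mol.
m = n·M = 0.08676 × 58.93 = 5.11 g.

5.11 g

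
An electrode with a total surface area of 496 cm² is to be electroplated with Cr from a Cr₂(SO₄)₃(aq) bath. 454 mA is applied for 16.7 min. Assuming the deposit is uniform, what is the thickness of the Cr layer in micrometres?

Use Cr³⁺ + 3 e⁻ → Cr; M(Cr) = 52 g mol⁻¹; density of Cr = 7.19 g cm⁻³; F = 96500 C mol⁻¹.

0.229 μm

Q = I·t = 0.4540 × 1002.0 = 454.9 C; n(e⁻) = 0.004714 mol.
n(Cr) = n(e⁻)/3 = 0.001571 mol, so m = 0.001571 × 52 = 0.08171 g.
Volume = m/ρ = 0.08171 / 7.19 = 0.01136 cm³.
Thickness = V/A = 0.01136 / 496 = 2.29 × 10⁻⁵ cm = 0.229 μm.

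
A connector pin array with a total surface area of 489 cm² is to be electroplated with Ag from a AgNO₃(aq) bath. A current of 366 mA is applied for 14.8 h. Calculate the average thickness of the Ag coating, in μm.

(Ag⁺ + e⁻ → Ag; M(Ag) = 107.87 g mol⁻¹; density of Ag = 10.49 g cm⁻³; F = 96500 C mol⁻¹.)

42.5 μm

Q = I·t = 0.3660 × 53280 = 19500 C; n(e⁻) = 0.2021 mol.
n(Ag) = n(e⁻)/1 = 0.2021 mol, so m = 0.2021 × 107.87 = 21.80 g.
Volume = m/ρ = 21.80 / 10.49 = 2.078 cm³.
Thickness = V/A = 2.078 / 489 = 0.00425 cm = 42.5 μm.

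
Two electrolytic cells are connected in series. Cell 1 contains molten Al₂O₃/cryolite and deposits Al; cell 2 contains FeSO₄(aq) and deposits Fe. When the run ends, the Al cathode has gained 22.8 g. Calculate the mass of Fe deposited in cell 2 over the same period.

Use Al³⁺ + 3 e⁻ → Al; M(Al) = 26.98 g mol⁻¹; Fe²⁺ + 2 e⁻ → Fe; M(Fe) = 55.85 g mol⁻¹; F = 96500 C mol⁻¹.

70.8 g

n(Al) = 22.8 / 26.98 = 0.8451 mol.
Since Al³⁺ + 3 e⁻ → Al, n(e⁻) passed = 3 × 0.8451 = 2.535 mol.
Cells in series carry the same charge, so the same 2.535 mol of electrons passes through cell 2.
Fe²⁺ + 2 e⁻ → Fe, so n(Fe) = 2.535 / 2 = 1.268 mol.
m(Fe) = 1.268 × 55.85 = 70.8 g.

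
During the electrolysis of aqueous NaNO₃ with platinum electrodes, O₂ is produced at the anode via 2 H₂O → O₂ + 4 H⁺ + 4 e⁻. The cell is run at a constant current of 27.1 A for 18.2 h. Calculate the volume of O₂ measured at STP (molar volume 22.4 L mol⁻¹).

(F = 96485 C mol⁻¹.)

Q = I·t = 27.10 A × 65520 s = 1776000 C.
n(e⁻) = Q/F = 1776000 / 96485 = 18.40 mol.
4 electrons are transferred per O₂ molecule, so n(O₂) = 18.40 / 4 = 4.601 mol.
V = n × V_m = 4.601 × 22.4 = 103 L.

103 L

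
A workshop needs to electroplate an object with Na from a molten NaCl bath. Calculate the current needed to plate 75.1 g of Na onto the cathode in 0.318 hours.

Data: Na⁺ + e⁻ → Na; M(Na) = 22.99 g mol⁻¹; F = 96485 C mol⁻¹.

n(Na) = 75.1 / 22.99 = 3.267 mol.
n(e⁻) = 1 × 3.267 = 3.267 mol.
Q = n(e⁻)·F = 3.267 × 96485 = 315200 C.
I = Q/t = 315200 / 1144.8 s = 275 A.

275 A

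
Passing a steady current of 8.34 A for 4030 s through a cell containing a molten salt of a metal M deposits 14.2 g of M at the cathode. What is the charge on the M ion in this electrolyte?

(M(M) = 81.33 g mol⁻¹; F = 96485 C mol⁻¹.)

Q = I·t = 8.340 A × 4030.0 s = 33610 C, so n(e⁻) = 33610/96485 = 0.3483 mol.
n(M) deposited = 14.2 / 81.33 = 0.1746 mol.
Electrons per atom = n(e⁻)/n(M) = 0.3483 / 0.1746 = 2.00 ≈ 2, so the ion is M²⁺.

+2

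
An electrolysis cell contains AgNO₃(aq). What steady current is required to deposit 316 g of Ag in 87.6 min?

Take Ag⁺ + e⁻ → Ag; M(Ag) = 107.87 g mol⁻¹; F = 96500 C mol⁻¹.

53.8 A

n(Ag) = 316 / 107.87 = 2.929 mol.
n(e⁻) = 1 × 2.929 = 2.929 mol.
Q = n(e⁻)·F = 2.929 × 96500 = 282700 C.
I = Q/t = 282700 / 5256.0 s = 53.8 A.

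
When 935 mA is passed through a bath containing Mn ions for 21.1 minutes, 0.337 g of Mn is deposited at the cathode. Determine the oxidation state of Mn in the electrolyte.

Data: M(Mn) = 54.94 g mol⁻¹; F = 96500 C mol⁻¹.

Q = I·t = 0.9350 A × 1266.0 s = 1184 C, so n(e⁻) = 1184/96500 = 0.01227 mol.
n(Mn) deposited = 0.337 / 54.94 = 0.006134 mol.
Electrons per atom = n(e⁻)/n(Mn) = 0.01227 / 0.006134 = 2.00 ≈ 2, so the ion is Mn²⁺.

+2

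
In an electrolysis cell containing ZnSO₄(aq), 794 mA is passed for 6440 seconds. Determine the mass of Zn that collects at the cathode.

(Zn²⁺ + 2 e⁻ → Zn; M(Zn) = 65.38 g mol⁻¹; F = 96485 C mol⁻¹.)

1.73 g

Q = I·t = 0.7940 A × 6440.0 s = 5113 C.
n(e⁻) = Q/F = 5113 / 96485 = 0.05300 mol.
Zn²⁺ + 2 e⁻ → Zn, so n(Zn) = n(e⁻)/2 = 0.02650 mol.
m = n·M = 0.02650 × 65.38 = 1.73 g.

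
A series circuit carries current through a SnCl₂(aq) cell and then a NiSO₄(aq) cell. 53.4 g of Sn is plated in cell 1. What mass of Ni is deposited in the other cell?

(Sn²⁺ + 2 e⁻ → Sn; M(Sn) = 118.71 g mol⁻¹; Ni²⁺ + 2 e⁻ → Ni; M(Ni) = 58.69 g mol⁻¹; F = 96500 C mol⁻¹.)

26.4 g

n(Sn) = 53.4 / 118.71 = 0.4498 mol.
Since Sn²⁺ + 2 e⁻ → Sn, n(e⁻) passed = 2 × 0.4498 = 0.8997 mol.
Cells in series carry the same charge, so the same 0.8997 mol of electrons passes through cell 2.
Ni²⁺ + 2 e⁻ → Ni, so n(Ni) = 0.8997 / 2 = 0.4498 mol.
m(Ni) = 0.4498 × 58.69 = 26.4 g.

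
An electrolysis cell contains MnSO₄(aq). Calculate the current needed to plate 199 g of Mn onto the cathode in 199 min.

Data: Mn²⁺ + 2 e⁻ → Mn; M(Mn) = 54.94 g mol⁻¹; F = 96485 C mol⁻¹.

n(Mn) = 199 / 54.94 = 3.622 mol.
n(e⁻) = 2 × 3.622 = 7.244 mol.
Q = n(e⁻)·F = 7.244 × 96485 = 699000 C.
I = Q/t = 699000 / 11940 s = 58.5 A.

58.5 A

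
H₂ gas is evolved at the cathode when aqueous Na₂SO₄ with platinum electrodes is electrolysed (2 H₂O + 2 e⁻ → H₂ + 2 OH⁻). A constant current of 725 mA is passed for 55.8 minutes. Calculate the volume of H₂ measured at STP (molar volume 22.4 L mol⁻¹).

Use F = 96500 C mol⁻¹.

Q = I·t = 0.7250 A × 3348.0 s = 2427 C.
n(e⁻) = Q/F = 2427 / 96500 = 0.02515 mol.
2 electrons are transferred per H₂ molecule, so n(H₂) = 0.02515 / 2 = 0.01258 mol.
V = n × V_m = 0.01258 × 22.4 = 0.282 L.

0.282 L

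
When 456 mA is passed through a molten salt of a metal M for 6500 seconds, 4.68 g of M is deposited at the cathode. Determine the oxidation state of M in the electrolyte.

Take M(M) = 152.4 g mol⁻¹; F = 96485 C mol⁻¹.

+1

Q = I·t = 0.4560 A × 6500.0 s = 2964 C, so n(e⁻) = 2964/96485 = 0.03072 mol.
n(M) deposited = 4.68 / 152.4 = 0.03071 mol.
Electrons per atom = n(e⁻)/n(M) = 0.03072 / 0.03071 = 1.00 ≈ 1, so the ion is M⁺.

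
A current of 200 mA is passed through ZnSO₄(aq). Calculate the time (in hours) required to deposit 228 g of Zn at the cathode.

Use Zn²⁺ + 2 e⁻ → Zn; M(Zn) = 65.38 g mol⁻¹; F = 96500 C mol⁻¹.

n(Zn) = m/M = 228 / 65.38 = 3.487 mol.
Each Zn atom requires 2 electrons, so n(e⁻) = 2 × 3.487 = 6.975 mol.
Q = n(e⁻)·F = 6.975 × 96500 = 673000 C.
t = Q/I = 673000 / 0.2000 A = 3365000 s = 935 h.

935 h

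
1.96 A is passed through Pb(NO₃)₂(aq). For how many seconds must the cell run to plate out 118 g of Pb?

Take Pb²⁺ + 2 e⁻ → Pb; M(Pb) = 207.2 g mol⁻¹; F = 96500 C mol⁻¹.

n(Pb) = m/M = 118 / 207.2 = 0.5695 mol.
Each Pb atom requires 2 electrons, so n(e⁻) = 2 × 0.5695 = 1.139 mol.
Q = n(e⁻)·F = 1.139 × 96500 = 109900 C.
t = Q/I = 109900 / 1.960 A = 56080 s.

56100 s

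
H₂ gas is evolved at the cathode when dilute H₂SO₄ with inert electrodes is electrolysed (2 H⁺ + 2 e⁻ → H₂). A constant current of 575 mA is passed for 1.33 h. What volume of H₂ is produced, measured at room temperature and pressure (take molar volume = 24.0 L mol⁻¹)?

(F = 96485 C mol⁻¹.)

0.342 L

Q = I·t = 0.5750 A × 4788.0 s = 2753 C.
n(e⁻) = Q/F = 2753 / 96485 = 0.02853 mol.
2 electrons are transferred per H₂ molecule, so n(H₂) = 0.02853 / 2 = 0.01427 mol.
V = n × V_m = 0.01427 × 24.0 = 0.342 L.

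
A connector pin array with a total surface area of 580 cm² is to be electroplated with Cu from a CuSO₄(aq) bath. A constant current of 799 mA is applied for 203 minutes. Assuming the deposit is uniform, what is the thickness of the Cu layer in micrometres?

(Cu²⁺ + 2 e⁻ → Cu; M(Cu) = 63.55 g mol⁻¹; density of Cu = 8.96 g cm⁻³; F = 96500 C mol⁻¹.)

6.17 μm

Q = I·t = 0.7990 × 12180 = 9732 C; n(e⁻) = 0.1008 mol.
n(Cu) = n(e⁻)/2 = 0.05042 mol, so m = 0.05042 × 63.55 = 3.204 g.
Volume = m/ρ = 3.204 / 8.96 = 0.3576 cm³.
Thickness = V/A = 0.3576 / 580 = 6.17 × 10⁻⁴ cm = 6.17 μm.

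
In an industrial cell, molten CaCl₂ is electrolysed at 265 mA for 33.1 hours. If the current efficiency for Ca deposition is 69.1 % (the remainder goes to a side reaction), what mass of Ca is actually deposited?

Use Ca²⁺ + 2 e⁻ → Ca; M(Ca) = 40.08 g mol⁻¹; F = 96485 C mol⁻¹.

4.53 g

Q = I·t = 0.2650 × 119160 = 31580 C.
n(e⁻) = 31580/96485 = 0.3273 mol; theoretically n(Ca) = 0.3273/2 = 0.1636 mol, m_theo = 6.559 g.
At 69.1 % efficiency, m_actual = 0.691 × 6.559 = 4.53 g.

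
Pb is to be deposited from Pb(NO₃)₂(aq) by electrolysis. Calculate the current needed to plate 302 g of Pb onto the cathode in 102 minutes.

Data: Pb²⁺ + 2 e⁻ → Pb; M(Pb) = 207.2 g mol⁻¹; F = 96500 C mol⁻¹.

46.0 A

n(Pb) = 302 / 207.2 = 1.458 mol.
n(e⁻) = 2 × 1.458 = 2.915 mol.
Q = n(e⁻)·F = 2.915 × 96500 = 281300 C.
I = Q/t = 281300 / 6120.0 s = 46.0 A.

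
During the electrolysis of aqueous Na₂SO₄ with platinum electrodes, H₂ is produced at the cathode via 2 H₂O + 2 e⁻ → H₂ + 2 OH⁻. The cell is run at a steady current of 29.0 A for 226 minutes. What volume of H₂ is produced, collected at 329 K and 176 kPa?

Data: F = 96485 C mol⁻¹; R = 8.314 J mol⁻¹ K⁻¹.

31.7 L

Q = I·t = 29.00 A × 13560 s = 393200 C.
n(e⁻) = Q/F = 393200 / 96485 = 4.076 mol.
2 electrons are transferred per H₂ molecule, so n(H₂) = 4.076 / 2 = 2.038 mol.
V = nRT/P = (2.038 × 8.314 × 329) / (176 × 10³ Pa) = 0.0317 m³ = 31.7 L.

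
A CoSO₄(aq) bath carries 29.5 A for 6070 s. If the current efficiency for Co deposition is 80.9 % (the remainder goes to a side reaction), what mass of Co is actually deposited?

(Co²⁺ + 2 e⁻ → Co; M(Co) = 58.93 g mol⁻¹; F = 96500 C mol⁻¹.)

44.2 g

Q = I·t = 29.50 × 6070.0 = 179100 C.
n(e⁻) = 179100/96500 = 1.856 mol; theoretically n(Co) = 1.856/2 = 0.9278 mol, m_theo = 54.68 g.
At 80.9 % efficiency, m_actual = 0.809 × 54.68 = 44.2 g.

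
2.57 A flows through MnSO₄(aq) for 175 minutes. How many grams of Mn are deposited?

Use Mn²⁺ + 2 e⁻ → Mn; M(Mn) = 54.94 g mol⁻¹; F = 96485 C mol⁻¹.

Q = I·t = 2.570 A × 10500 s = 26980 C.
n(e⁻) = Q/F = 26980 / 96485 = 0.2797 mol.
Mn²⁺ + 2 e⁻ → Mn, so n(Mn) = n(e⁻)/2 = 0.1398 mol.
m = n·M = 0.1398 × 54.94 = 7.68 g.

7.68 g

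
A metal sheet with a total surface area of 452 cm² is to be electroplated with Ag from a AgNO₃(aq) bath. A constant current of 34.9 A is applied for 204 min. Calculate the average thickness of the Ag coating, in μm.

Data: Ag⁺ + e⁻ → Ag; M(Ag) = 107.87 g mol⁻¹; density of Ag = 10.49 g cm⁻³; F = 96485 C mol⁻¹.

1010 μm

Q = I·t = 34.90 × 12240 = 427200 C; n(e⁻) = 4.427 mol.
n(Ag) = n(e⁻)/1 = 4.427 mol, so m = 4.427 × 107.87 = 477.6 g.
Volume = m/ρ = 477.6 / 10.49 = 45.53 cm³.
Thickness = V/A = 45.53 / 452 = 0.101 cm = 1010 μm.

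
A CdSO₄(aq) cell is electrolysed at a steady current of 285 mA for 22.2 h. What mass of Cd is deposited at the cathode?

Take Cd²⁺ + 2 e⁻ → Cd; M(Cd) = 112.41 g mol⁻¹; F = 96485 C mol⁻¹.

13.3 g

Q = I·t = 0.2850 A × 79920 s = 22780 C.
n(e⁻) = Q/F = 22780 / 96485 = 0.2361 mol.
Cd²⁺ + 2 e⁻ → Cd, so n(Cd) = n(e⁻)/2 = 0.1180 mol.
m = n·M = 0.1180 × 112.41 = 13.3 g.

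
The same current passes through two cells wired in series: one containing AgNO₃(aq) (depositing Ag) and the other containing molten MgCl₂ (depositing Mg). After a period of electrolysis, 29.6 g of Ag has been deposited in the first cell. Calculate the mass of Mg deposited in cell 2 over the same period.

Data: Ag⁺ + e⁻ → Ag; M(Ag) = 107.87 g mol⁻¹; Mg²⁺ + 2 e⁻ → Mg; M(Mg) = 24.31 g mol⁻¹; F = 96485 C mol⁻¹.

3.34 g

n(Ag) = 29.6 / 107.87 = 0.2744 mol.
Since Ag⁺ + e⁻ → Ag, n(e⁻) passed = 1 × 0.2744 = 0.2744 mol.
Cells in series carry the same charge, so the same 0.2744 mol of electrons passes through cell 2.
Mg²⁺ + 2 e⁻ → Mg, so n(Mg) = 0.2744 / 2 = 0.1372 mol.
m(Mg) = 0.1372 × 24.31 = 3.34 g.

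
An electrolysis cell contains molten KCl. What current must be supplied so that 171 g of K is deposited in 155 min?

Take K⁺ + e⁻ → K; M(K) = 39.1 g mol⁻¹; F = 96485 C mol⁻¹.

n(K) = 171 / 39.1 = 4.373 mol.
n(e⁻) = 1 × 4.373 = 4.373 mol.
Q = n(e⁻)·F = 4.373 × 96485 = 422000 C.
I = Q/t = 422000 / 9300.0 s = 45.4 A.

45.4 A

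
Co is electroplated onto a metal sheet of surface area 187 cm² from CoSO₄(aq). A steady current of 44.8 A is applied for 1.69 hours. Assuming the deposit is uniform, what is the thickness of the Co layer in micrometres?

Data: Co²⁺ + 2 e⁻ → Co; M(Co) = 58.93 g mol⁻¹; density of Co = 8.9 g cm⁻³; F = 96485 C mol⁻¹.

Q = I·t = 44.80 × 6084.0 = 272600 C; n(e⁻) = 2.825 mol.
n(Co) = n(e⁻)/2 = 1.412 mol, so m = 1.412 × 58.93 = 83.24 g.
Volume = m/ρ = 83.24 / 8.9 = 9.352 cm³.
Thickness = V/A = 9.352 / 187 = 0.0500 cm = 500 μm.

500 μm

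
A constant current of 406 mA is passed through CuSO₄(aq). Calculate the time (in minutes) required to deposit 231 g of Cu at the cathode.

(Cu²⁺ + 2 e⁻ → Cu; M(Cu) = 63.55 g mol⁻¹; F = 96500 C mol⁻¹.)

n(Cu) = m/M = 231 / 63.55 = 3.635 mol.
Each Cu atom requires 2 electrons, so n(e⁻) = 2 × 3.635 = 7.270 mol.
Q = n(e⁻)·F = 7.270 × 96500 = 701500 C.
t = Q/I = 701500 / 0.4060 A = 1728000 s = 28800 min.

28800 min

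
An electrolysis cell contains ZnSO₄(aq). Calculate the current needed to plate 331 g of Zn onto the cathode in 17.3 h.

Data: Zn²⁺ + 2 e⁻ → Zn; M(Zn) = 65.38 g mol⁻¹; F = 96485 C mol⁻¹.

15.7 A

n(Zn) = 331 / 65.38 = 5.063 mol.
n(e⁻) = 2 × 5.063 = 10.13 mol.
Q = n(e⁻)·F = 10.13 × 96485 = 977000 C.
I = Q/t = 977000 / 62280 s = 15.7 A.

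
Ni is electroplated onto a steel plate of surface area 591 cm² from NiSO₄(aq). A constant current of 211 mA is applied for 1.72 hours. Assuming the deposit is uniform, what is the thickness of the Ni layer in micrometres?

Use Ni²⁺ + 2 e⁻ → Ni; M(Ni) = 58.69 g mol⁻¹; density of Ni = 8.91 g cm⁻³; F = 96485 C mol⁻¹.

0.755 μm

Q = I·t = 0.2110 × 6192.0 = 1307 C; n(e⁻) = 0.01354 mol.
n(Ni) = n(e⁻)/2 = 0.006771 mol, so m = 0.006771 × 58.69 = 0.3974 g.
Volume = m/ρ = 0.3974 / 8.91 = 0.04460 cm³.
Thickness = V/A = 0.04460 / 591 = 7.55 × 10⁻⁵ cm = 0.755 μm.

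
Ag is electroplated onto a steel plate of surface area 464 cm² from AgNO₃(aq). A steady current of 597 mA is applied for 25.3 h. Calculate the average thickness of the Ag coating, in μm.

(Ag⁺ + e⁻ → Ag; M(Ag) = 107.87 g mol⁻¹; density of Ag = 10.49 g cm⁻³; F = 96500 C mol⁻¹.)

Q = I·t = 0.5970 × 91080 = 54370 C; n(e⁻) = 0.5635 mol.
n(Ag) = n(e⁻)/1 = 0.5635 mol, so m = 0.5635 × 107.87 = 60.78 g.
Volume = m/ρ = 60.78 / 10.49 = 5.794 cm³.
Thickness = V/A = 5.794 / 464 = 0.0125 cm = 125 μm.

125 μm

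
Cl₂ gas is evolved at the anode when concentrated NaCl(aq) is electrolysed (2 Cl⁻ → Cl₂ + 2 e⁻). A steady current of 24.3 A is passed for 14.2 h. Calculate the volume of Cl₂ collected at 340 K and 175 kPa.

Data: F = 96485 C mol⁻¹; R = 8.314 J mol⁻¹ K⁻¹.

104 L

Q = I·t = 24.30 A × 51120 s = 1242000 C.
n(e⁻) = Q/F = 1242000 / 96485 = 12.87 mol.
2 electrons are transferred per Cl₂ molecule, so n(Cl₂) = 12.87 / 2 = 6.437 mol.
V = nRT/P = (6.437 × 8.314 × 340) / (175 × 10³ Pa) = 0.104 m³ = 104 L.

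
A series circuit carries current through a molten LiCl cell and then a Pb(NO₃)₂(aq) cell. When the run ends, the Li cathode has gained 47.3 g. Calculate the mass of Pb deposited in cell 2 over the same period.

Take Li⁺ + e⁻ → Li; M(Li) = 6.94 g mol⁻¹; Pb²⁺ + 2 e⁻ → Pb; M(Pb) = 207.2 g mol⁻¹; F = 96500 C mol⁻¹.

706 g

n(Li) = 47.3 / 6.94 = 6.816 mol.
Since Li⁺ + e⁻ → Li, n(e⁻) passed = 1 × 6.816 = 6.816 mol.
Cells in series carry the same charge, so the same 6.816 mol of electrons passes through cell 2.
Pb²⁺ + 2 e⁻ → Pb, so n(Pb) = 6.816 / 2 = 3.408 mol.
m(Pb) = 3.408 × 207.2 = 706 g.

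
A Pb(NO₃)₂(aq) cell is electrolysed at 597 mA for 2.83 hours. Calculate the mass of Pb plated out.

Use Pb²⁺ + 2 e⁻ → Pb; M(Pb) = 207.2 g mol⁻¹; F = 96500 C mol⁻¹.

6.53 g

Q = I·t = 0.5970 A × 10188 s = 6082 C.
n(e⁻) = Q/F = 6082 / 96500 = 0.06303 mol.
Pb²⁺ + 2 e⁻ → Pb, so n(Pb) = n(e⁻)/2 = 0.03151 mol.
m = n·M = 0.03151 × 207.2 = 6.53 g.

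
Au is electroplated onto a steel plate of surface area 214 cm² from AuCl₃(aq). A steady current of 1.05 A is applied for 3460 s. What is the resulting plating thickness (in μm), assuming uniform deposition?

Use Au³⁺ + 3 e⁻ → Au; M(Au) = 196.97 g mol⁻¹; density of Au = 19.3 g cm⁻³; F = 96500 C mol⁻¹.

5.98 μm

Q = I·t = 1.050 × 3460.0 = 3633 C; n(e⁻) = 0.03765 mol.
n(Au) = n(e⁻)/3 = 0.01255 mol, so m = 0.01255 × 196.97 = 2.472 g.
Volume = m/ρ = 2.472 / 19.3 = 0.1281 cm³.
Thickness = V/A = 0.1281 / 214 = 5.98 × 10⁻⁴ cm = 5.98 μm.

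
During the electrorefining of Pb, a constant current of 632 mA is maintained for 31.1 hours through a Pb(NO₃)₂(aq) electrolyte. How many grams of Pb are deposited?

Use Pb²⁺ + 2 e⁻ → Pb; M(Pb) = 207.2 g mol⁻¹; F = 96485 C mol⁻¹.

Q = I·t = 0.6320 A × 111960 s = 70760 C.
n(e⁻) = Q/F = 70760 / 96485 = 0.7334 mol.
Pb²⁺ + 2 e⁻ → Pb, so n(Pb) = n(e⁻)/2 = 0.3667 mol.
m = n·M = 0.3667 × 207.2 = 76.0 g.

76.0 g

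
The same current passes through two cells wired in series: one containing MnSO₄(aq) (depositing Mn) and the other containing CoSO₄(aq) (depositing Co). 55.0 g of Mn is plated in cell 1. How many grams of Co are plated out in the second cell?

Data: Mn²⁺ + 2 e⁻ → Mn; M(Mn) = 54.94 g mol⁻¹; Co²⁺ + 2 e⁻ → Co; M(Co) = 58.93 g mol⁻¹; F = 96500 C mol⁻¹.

n(Mn) = 55.0 / 54.94 = 1.001 mol.
Since Mn²⁺ + 2 e⁻ → Mn, n(e⁻) passed = 2 × 1.001 = 2.002 mol.
Cells in series carry the same charge, so the same 2.002 mol of electrons passes through cell 2.
Co²⁺ + 2 e⁻ → Co, so n(Co) = 2.002 / 2 = 1.001 mol.
m(Co) = 1.001 × 58.93 = 59.0 g.

59.0 g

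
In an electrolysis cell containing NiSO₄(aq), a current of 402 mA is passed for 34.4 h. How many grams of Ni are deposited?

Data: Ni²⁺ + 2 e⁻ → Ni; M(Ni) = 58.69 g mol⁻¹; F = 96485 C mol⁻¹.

15.1 g

Q = I·t = 0.4020 A × 123840 s = 49780 C.
n(e⁻) = Q/F = 49780 / 96485 = 0.5160 mol.
Ni²⁺ + 2 e⁻ → Ni, so n(Ni) = n(e⁻)/2 = 0.2580 mol.
m = n·M = 0.2580 × 58.69 = 15.1 g.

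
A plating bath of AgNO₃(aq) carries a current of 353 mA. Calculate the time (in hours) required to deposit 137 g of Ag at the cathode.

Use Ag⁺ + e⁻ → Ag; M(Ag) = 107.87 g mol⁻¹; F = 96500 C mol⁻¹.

96.4 h

n(Ag) = m/M = 137 / 107.87 = 1.270 mol.
Each Ag atom requires 1 electron, so n(e⁻) = 1 × 1.270 = 1.270 mol.
Q = n(e⁻)·F = 1.270 × 96500 = 122600 C.
t = Q/I = 122600 / 0.3530 A = 347200 s = 96.4 h.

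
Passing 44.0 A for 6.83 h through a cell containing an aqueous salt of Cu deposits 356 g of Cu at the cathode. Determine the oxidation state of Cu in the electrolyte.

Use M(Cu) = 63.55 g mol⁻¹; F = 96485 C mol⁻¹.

+2

Q = I·t = 44.00 A × 24588 s = 1082000 C, so n(e⁻) = 1082000/96485 = 11.21 mol.
n(Cu) deposited = 356 / 63.55 = 5.602 mol.
Electrons per atom = n(e⁻)/n(Cu) = 11.21 / 5.602 = 2.00 ≈ 2, so the ion is Cu²⁺.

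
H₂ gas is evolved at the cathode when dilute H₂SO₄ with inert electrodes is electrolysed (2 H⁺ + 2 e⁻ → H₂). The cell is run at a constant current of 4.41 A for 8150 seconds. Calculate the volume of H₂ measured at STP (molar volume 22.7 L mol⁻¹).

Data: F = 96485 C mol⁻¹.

Q = I·t = 4.410 A × 8150.0 s = 35940 C.
n(e⁻) = Q/F = 35940 / 96485 = 0.3725 mol.
2 electrons are transferred per H₂ molecule, so n(H₂) = 0.3725 / 2 = 0.1863 mol.
V = n × V_m = 0.1863 × 22.7 = 4.23 L.

4.23 L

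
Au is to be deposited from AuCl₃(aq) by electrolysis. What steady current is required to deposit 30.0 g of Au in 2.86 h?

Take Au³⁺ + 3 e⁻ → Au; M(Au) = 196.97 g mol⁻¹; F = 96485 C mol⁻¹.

4.28 A

n(Au) = 30.0 / 196.97 = 0.1523 mol.
n(e⁻) = 3 × 0.1523 = 0.4569 mol.
Q = n(e⁻)·F = 0.4569 × 96485 = 44090 C.
I = Q/t = 44090 / 10296 s = 4.28 A.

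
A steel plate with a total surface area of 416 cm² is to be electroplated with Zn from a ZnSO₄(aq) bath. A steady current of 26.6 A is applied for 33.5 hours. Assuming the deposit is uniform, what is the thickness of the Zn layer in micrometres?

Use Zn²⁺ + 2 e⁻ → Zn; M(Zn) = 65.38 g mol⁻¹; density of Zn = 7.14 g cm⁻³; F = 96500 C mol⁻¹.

Q = I·t = 26.60 × 120600 = 3208000 C; n(e⁻) = 33.24 mol.
n(Zn) = n(e⁻)/2 = 16.62 mol, so m = 16.62 × 65.38 = 1087 g.
Volume = m/ρ = 1087 / 7.14 = 152.2 cm³.
Thickness = V/A = 152.2 / 416 = 0.366 cm = 3660 μm.

3660 μm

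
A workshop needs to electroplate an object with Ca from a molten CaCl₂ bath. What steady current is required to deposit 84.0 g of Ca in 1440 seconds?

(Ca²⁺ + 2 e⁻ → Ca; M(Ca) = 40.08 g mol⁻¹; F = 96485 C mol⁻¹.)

n(Ca) = 84.0 / 40.08 = 2.096 mol.
n(e⁻) = 2 × 2.096 = 4.192 mol.
Q = n(e⁻)·F = 4.192 × 96485 = 404400 C.
I = Q/t = 404400 / 1440.0 s = 281 A.

281 A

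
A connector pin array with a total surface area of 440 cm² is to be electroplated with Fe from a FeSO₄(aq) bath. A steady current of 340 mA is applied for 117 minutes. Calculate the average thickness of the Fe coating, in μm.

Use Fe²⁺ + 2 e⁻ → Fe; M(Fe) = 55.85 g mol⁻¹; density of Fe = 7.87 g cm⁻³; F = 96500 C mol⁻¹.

Q = I·t = 0.3400 × 7020.0 = 2387 C; n(e⁻) = 0.02473 mol.
n(Fe) = n(e⁻)/2 = 0.01237 mol, so m = 0.01237 × 55.85 = 0.6907 g.
Volume = m/ρ = 0.6907 / 7.87 = 0.08776 cm³.
Thickness = V/A = 0.08776 / 440 = 1.99 × 10⁻⁴ cm = 1.99 μm.

1.99 μm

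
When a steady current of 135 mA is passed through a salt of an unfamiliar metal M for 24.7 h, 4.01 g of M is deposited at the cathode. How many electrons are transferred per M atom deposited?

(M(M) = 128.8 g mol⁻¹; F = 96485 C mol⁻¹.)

Q = I·t = 0.1350 A × 88920 s = 12000 C, so n(e⁻) = 12000/96485 = 0.1244 mol.
n(M) deposited = 4.01 / 128.8 = 0.03113 mol.
Electrons per atom = n(e⁻)/n(M) = 0.1244 / 0.03113 = 4.00 ≈ 4, so the ion is M⁴⁺.

4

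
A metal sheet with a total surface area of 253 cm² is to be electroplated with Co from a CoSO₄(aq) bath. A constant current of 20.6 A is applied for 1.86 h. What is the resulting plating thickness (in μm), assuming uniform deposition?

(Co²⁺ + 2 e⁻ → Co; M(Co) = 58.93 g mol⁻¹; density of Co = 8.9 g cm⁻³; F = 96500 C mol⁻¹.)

Q = I·t = 20.60 × 6696.0 = 137900 C; n(e⁻) = 1.429 mol.
n(Co) = n(e⁻)/2 = 0.7147 mol, so m = 0.7147 × 58.93 = 42.12 g.
Volume = m/ρ = 42.12 / 8.9 = 4.732 cm³.
Thickness = V/A = 4.732 / 253 = 0.0187 cm = 187 μm.

187 μm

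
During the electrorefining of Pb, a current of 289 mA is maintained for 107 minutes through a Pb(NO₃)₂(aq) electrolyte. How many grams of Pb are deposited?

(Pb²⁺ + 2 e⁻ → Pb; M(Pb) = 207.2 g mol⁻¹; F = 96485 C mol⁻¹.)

Q = I·t = 0.2890 A × 6420.0 s = 1855 C.
n(e⁻) = Q/F = 1855 / 96485 = 0.01923 mol.
Pb²⁺ + 2 e⁻ → Pb, so n(Pb) = n(e⁻)/2 = 0.009615 mol.
m = n·M = 0.009615 × 207.2 = 1.99 g.

1.99 g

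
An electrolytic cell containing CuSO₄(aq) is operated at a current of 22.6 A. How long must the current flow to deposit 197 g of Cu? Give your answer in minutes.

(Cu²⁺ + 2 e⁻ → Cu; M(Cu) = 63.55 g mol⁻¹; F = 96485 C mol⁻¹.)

n(Cu) = m/M = 197 / 63.55 = 3.100 mol.
Each Cu atom requires 2 electrons, so n(e⁻) = 2 × 3.100 = 6.200 mol.
Q = n(e⁻)·F = 6.200 × 96485 = 598200 C.
t = Q/I = 598200 / 22.60 A = 26470 s = 441 min.

441 min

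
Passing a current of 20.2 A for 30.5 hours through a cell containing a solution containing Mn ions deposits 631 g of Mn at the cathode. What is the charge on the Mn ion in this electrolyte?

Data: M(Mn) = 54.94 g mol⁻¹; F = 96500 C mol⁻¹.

Q = I·t = 20.20 A × 109800 s = 2218000 C, so n(e⁻) = 2218000/96500 = 22.98 mol.
n(Mn) deposited = 631 / 54.94 = 11.49 mol.
Electrons per atom = n(e⁻)/n(Mn) = 22.98 / 11.49 = 2.00 ≈ 2, so the ion is Mn²⁺.

+2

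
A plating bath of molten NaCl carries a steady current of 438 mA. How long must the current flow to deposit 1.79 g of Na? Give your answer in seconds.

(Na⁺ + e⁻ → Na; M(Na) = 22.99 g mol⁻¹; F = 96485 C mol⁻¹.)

n(Na) = m/M = 1.79 / 22.99 = 0.07786 mol.
Each Na atom requires 1 electron, so n(e⁻) = 1 × 0.07786 = 0.07786 mol.
Q = n(e⁻)·F = 0.07786 × 96485 = 7512 C.
t = Q/I = 7512 / 0.4380 A = 17150 s.

17200 s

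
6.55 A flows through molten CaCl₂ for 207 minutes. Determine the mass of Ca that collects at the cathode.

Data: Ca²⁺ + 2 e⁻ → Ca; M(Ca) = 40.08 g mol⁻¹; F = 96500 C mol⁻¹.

16.9 g

Q = I·t = 6.550 A × 12420 s = 81350 C.
n(e⁻) = Q/F = 81350 / 96500 = 0.8430 mol.
Ca²⁺ + 2 e⁻ → Ca, so n(Ca) = n(e⁻)/2 = 0.4215 mol.
m = n·M = 0.4215 × 40.08 = 16.9 g.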